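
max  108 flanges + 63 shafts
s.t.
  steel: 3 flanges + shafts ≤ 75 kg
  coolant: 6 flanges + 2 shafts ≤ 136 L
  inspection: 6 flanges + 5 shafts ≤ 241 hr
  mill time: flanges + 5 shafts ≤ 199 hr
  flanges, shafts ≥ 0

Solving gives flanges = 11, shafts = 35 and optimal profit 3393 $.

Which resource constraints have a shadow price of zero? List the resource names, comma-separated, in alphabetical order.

steel: 68/75 (slack 7)
coolant: 136/136 (binding)
inspection: 241/241 (binding)
mill time: 186/199 (slack 13)
By complementary slackness, a constraint with positive slack has shadow price 0 → mill time, steel.

mill time, steel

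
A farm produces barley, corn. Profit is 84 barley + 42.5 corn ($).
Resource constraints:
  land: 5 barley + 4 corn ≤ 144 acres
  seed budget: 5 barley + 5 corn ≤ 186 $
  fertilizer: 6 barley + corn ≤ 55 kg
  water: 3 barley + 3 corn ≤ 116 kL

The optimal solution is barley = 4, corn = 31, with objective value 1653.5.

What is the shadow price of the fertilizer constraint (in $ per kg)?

6.5

Binding: land and fertilizer. Non-binding: seed budget (11 unused), water (11 unused).
By complementary slackness, y = 0 for the non-binding constraints.
Dual feasibility on the basic columns requires 5·y_land + 6·y_fertilizer = 84, 4·y_land + 1·y_fertilizer = 42.5.
This yields shadow prices y_land = 9, y_fertilizer = 6.5.
Shadow price of fertilizer = 6.5.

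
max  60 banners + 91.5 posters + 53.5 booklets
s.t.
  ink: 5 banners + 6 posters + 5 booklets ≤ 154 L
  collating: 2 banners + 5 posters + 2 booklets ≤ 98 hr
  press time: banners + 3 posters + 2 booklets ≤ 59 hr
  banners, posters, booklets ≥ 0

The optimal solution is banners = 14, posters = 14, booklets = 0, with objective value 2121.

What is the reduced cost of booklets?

-6.5

At the optimum: ink uses 154 of 154 (binding); collating uses 98 of 98 (binding); press time uses 56 of 59 (slack = 3).
By complementary slackness, y = 0 for the non-binding constraint.
The binding rows give the dual system: 5·y_ink + 2·y_collating = 60 and 6·y_ink + 5·y_collating = 91.5.
This yields shadow prices y_ink = 9, y_collating = 7.5.
Reduced cost of booklets: c₃ − yᵀa₃ = 53.5 − (9·5 + 7.5·2) = 53.5 − 60 = -6.5.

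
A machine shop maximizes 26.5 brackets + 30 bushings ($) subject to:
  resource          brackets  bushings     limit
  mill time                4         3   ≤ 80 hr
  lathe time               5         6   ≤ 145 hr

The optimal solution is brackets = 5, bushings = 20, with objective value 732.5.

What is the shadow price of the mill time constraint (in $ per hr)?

At the optimum: mill time uses 80 of 80 (binding); lathe time uses 145 of 145 (binding).
From A_Bᵀ y = c: 4·y_mill time + 5·y_lathe time = 26.5; 3·y_mill time + 6·y_lathe time = 30.
Solving: y_mill time = 1, y_lathe time = 4.5.
Shadow price of mill time = 1.

1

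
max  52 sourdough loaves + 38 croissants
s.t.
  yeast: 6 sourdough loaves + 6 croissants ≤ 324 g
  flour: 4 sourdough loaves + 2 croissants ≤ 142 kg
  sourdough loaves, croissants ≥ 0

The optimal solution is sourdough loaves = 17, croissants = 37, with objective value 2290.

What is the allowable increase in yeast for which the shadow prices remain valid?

102

Binding constraints: yeast, flour. The basis is B = [[6,6],[4,2]] with det -12.
Per unit increase in yeast, x* moves by d = (-0.1667, 0.3333).
The basis stays optimal until sourdough loaves reaches 0; allowable increase = 102 g.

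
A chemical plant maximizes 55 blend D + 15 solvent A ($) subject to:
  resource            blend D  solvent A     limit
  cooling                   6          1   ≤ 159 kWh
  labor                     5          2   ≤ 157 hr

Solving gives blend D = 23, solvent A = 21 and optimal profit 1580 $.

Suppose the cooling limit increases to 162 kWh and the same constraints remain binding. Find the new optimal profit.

At the optimum: cooling uses 159 of 159 (binding); labor uses 157 of 157 (binding).
The binding rows give the dual system: 6·y_cooling + 5·y_labor = 55 and 1·y_cooling + 2·y_labor = 15.
This yields shadow prices y_cooling = 5, y_labor = 5.
Δz = y_cooling·Δb = 5 × (3) = 15, so new z* = 1580 + 15 = 1595.

1595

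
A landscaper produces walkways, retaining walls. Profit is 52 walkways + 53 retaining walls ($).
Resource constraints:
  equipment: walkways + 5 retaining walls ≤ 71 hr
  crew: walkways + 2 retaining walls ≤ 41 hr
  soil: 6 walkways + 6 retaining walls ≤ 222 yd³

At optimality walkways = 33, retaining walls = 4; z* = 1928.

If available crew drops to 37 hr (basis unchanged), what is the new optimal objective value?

Check each constraint at x*: equipment 53/71 (slack 18); crew 41/41 (tight); soil 222/222 (tight).
Slack constraints have shadow price 0 (complementary slackness).
From A_Bᵀ y = c: 1·y_crew + 6·y_soil = 52; 2·y_crew + 6·y_soil = 53.
→ y_crew = 1 and y_soil = 8.5.
Δz = y_crew·Δb = 1 × (-4) = -4, so new z* = 1928 − 4 = 1924.

1924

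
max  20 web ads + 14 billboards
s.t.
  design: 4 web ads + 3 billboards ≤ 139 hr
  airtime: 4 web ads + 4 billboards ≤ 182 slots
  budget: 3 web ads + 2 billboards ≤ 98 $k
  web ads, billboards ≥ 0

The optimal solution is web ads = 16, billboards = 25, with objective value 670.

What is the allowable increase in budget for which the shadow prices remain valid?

Binding constraints: design, budget. The basis is B = [[4,3],[3,2]] with det -1.
Per unit increase in budget, x* moves by d = (3, -4).
The basis stays optimal until billboards reaches 0; allowable increase = 6.25 $k.

6.25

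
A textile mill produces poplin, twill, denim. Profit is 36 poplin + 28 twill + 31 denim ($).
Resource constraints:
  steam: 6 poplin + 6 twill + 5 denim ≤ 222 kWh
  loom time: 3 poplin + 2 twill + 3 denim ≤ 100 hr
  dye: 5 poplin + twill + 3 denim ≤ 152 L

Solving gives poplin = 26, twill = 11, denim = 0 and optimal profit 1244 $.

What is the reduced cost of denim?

-3

Binding: steam and loom time. Non-binding: dye (11 unused).
Slack constraints have shadow price 0 (complementary slackness).
From A_Bᵀ y = c: 6·y_steam + 3·y_loom time = 36; 6·y_steam + 2·y_loom time = 28.
Solving: y_steam = 2, y_loom time = 8.
Reduced cost of denim: c₃ − yᵀa₃ = 31 − (2·5 + 8·3) = 31 − 34 = -3.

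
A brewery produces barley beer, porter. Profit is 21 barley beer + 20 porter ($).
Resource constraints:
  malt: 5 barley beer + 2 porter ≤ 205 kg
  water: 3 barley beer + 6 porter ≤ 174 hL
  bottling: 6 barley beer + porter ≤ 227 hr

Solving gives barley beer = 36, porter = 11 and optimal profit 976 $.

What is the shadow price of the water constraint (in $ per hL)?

3

Check each constraint at x*: malt 202/205 (slack 3); water 174/174 (tight); bottling 227/227 (tight).
Since malt is not tight, its dual is 0.
The binding rows give the dual system: 3·y_water + 6·y_bottling = 21 and 6·y_water + 1·y_bottling = 20.
This yields shadow prices y_water = 3, y_bottling = 2.
Shadow price of water = 3.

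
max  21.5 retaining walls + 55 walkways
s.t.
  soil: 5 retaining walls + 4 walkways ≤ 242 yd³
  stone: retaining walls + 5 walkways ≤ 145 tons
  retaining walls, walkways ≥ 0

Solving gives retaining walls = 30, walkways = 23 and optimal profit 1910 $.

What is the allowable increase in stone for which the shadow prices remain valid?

Binding constraints: soil, stone. The basis is B = [[5,4],[1,5]] with det 21.
Per unit increase in stone, x* moves by d = (-0.1905, 0.2381).
The basis stays optimal until retaining walls reaches 0; allowable increase = 157.5 tons.

157.5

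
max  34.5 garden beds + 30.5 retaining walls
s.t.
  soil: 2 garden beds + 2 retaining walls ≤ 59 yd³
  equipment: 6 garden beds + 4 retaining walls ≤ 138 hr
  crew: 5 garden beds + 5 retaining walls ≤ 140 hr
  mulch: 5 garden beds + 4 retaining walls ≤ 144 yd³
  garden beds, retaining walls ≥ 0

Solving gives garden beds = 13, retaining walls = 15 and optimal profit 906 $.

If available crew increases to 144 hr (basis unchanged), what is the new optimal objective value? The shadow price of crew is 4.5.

Δb = 4, so new z* = 906 + (4.5)·(4) = 906 + 18 = 924.

924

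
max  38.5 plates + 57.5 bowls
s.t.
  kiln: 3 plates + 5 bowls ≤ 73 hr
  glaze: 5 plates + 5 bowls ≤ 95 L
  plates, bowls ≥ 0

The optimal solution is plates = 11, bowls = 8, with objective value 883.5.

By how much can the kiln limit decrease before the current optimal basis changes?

16

Binding constraints: kiln, glaze. The basis is B = [[3,5],[5,5]] with det -10.
Per unit decrease in kiln, x* moves by d = (0.5, -0.5).
The basis stays optimal until bowls reaches 0; allowable decrease = 16 hr.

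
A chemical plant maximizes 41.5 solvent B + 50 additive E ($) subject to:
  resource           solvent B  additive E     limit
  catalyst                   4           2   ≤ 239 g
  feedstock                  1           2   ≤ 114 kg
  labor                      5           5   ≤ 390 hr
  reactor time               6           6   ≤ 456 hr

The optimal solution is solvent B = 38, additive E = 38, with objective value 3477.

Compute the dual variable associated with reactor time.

5.5

Check each constraint at x*: catalyst 228/239 (slack 11); feedstock 114/114 (tight); labor 380/390 (slack 10); reactor time 456/456 (tight).
Since catalyst, labor are not tight, their duals are 0.
From A_Bᵀ y = c: 1·y_feedstock + 6·y_reactor time = 41.5; 2·y_feedstock + 6·y_reactor time = 50.
→ y_feedstock = 8.5 and y_reactor time = 5.5.
Shadow price of reactor time = 5.5.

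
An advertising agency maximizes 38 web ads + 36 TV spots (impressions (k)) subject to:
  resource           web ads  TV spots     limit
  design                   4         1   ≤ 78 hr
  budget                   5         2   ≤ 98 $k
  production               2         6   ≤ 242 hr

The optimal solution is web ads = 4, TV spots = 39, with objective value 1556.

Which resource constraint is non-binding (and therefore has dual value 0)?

design: 55/78 (slack 23)
budget: 98/98 (binding)
production: 242/242 (binding)
By complementary slackness, a constraint with positive slack has shadow price 0 → design.

design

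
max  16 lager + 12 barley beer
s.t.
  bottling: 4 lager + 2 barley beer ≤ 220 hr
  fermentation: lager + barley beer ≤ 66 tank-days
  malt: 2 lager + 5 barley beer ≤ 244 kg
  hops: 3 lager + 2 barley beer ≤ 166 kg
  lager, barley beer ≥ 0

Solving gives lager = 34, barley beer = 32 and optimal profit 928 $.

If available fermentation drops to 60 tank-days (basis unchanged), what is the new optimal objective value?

904

Binding: fermentation and hops. Non-binding: bottling (20 unused), malt (16 unused).
By complementary slackness, y = 0 for the non-binding constraints.
The binding rows give the dual system: 1·y_fermentation + 3·y_hops = 16 and 1·y_fermentation + 2·y_hops = 12.
→ y_fermentation = 4 and y_hops = 4.
Δz = y_fermentation·Δb = 4 × (-6) = -24, so new z* = 928 − 24 = 904.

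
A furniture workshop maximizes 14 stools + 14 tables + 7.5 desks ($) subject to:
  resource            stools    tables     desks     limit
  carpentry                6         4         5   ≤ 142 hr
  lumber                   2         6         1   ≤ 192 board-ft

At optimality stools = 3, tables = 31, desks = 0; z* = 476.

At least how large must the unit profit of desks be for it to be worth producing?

11

Both carpentry and lumber are binding at x*.
Dual feasibility on the basic columns requires 6·y_carpentry + 2·y_lumber = 14, 4·y_carpentry + 6·y_lumber = 14.
This yields shadow prices y_carpentry = 2, y_lumber = 1.
desks enters the basis when its profit ≥ yᵀa₃ = 2·5 + 1·1 = 11.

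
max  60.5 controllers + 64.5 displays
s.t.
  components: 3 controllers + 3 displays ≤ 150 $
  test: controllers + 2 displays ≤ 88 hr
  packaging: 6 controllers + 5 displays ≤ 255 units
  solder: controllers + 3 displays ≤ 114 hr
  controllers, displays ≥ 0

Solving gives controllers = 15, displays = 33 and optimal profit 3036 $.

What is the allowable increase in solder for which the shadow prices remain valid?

Binding constraints: packaging, solder. The basis is B = [[6,5],[1,3]] with det 13.
Per unit increase in solder, x* moves by d = (-0.3846, 0.4615).
The basis stays optimal until test becomes binding; allowable increase = 13 hr.

13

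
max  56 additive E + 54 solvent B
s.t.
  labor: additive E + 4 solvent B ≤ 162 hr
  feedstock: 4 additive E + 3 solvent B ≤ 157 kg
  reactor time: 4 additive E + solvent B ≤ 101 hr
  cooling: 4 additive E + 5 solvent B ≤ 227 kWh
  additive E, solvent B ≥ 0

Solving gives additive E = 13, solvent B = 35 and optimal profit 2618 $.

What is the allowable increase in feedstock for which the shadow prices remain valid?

Binding constraints: feedstock, cooling. The basis is B = [[4,3],[4,5]] with det 8.
Per unit increase in feedstock, x* moves by d = (0.625, -0.5).
The basis stays optimal until reactor time becomes binding; allowable increase = 7 kg.

7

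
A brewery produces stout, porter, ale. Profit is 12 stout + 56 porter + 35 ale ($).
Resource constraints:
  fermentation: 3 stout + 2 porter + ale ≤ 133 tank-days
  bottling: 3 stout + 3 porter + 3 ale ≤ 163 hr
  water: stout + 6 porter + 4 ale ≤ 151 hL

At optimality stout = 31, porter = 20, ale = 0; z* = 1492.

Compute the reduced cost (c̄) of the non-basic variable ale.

-2

At the optimum: fermentation uses 133 of 133 (binding); bottling uses 153 of 163 (slack = 10); water uses 151 of 151 (binding).
Slack constraints have shadow price 0 (complementary slackness).
Dual feasibility on the basic columns requires 3·y_fermentation + 1·y_water = 12, 2·y_fermentation + 6·y_water = 56.
Solving: y_fermentation = 1, y_water = 9.
Reduced cost of ale: c₃ − yᵀa₃ = 35 − (1·1 + 9·4) = 35 − 37 = -2.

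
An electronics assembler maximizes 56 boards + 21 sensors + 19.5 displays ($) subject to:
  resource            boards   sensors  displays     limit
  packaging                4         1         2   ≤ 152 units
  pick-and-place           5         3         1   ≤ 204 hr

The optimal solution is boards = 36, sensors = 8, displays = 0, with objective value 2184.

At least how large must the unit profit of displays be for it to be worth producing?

22

At the optimum: packaging uses 152 of 152 (binding); pick-and-place uses 204 of 204 (binding).
The binding rows give the dual system: 4·y_packaging + 5·y_pick-and-place = 56 and 1·y_packaging + 3·y_pick-and-place = 21.
Solving: y_packaging = 9, y_pick-and-place = 4.
displays enters the basis when its profit ≥ yᵀa₃ = 9·2 + 4·1 = 22.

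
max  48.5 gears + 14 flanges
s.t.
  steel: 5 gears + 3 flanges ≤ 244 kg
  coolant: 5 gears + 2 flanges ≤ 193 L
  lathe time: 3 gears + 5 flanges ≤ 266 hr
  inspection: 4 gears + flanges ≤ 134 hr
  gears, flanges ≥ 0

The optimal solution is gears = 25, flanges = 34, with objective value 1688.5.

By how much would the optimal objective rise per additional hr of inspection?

At the optimum: steel uses 227 of 244 (slack = 17); coolant uses 193 of 193 (binding); lathe time uses 245 of 266 (slack = 21); inspection uses 134 of 134 (binding).
Since steel, lathe time are not tight, their duals are 0.
Dual feasibility on the basic columns requires 5·y_coolant + 4·y_inspection = 48.5, 2·y_coolant + 1·y_inspection = 14.
This yields shadow prices y_coolant = 2.5, y_inspection = 9.
Shadow price of inspection = 9.

9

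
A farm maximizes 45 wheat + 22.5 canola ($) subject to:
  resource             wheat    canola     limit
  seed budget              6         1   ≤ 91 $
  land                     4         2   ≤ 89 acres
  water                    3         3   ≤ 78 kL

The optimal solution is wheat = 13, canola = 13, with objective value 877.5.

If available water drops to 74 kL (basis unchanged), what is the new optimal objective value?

853.5

Check each constraint at x*: seed budget 91/91 (tight); land 78/89 (slack 11); water 78/78 (tight).
Since land is not tight, its dual is 0.
Dual feasibility on the basic columns requires 6·y_seed budget + 3·y_water = 45, 1·y_seed budget + 3·y_water = 22.5.
This yields shadow prices y_seed budget = 4.5, y_water = 6.
Δz = y_water·Δb = 6 × (-4) = -24, so new z* = 877.5 − 24 = 853.5.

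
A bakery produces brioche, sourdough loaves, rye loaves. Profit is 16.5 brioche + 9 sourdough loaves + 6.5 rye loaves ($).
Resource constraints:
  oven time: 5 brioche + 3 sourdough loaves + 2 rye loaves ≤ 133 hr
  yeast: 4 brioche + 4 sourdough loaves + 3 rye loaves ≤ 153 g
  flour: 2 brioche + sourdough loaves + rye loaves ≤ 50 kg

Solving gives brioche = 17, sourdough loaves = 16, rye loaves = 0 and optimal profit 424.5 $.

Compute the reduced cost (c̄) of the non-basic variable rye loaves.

-1

At the optimum: oven time uses 133 of 133 (binding); yeast uses 132 of 153 (slack = 21); flour uses 50 of 50 (binding).
Slack constraints have shadow price 0 (complementary slackness).
From A_Bᵀ y = c: 5·y_oven time + 2·y_flour = 16.5; 3·y_oven time + 1·y_flour = 9.
→ y_oven time = 1.5 and y_flour = 4.5.
Reduced cost of rye loaves: c₃ − yᵀa₃ = 6.5 − (1.5·2 + 4.5·1) = 6.5 − 7.5 = -1.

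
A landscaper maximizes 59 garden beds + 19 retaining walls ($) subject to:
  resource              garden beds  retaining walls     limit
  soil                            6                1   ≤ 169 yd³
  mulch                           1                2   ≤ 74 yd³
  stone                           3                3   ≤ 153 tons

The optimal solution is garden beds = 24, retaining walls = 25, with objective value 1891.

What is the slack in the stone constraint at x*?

stone used = 3·24 + 3·25 = 147; slack = 153 − 147 = 6.

6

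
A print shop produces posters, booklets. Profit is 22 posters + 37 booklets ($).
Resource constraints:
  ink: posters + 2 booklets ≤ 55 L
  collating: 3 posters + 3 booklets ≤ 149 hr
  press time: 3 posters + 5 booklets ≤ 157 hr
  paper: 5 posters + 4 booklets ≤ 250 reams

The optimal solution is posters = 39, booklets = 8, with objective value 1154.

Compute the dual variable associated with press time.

7

Binding: ink and press time. Non-binding: collating (8 unused), paper (23 unused).
By complementary slackness, y = 0 for the non-binding constraints.
From A_Bᵀ y = c: 1·y_ink + 3·y_press time = 22; 2·y_ink + 5·y_press time = 37.
Solving: y_ink = 1, y_press time = 7.
Shadow price of press time = 7.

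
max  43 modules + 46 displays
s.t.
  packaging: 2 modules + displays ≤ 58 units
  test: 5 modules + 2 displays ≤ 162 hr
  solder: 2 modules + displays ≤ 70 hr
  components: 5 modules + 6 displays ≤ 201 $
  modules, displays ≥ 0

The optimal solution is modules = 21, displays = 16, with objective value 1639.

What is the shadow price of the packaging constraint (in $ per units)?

Binding: packaging and components. Non-binding: test (25 unused), solder (12 unused).
Since test, solder are not tight, their duals are 0.
From A_Bᵀ y = c: 2·y_packaging + 5·y_components = 43; 1·y_packaging + 6·y_components = 46.
Solving: y_packaging = 4, y_components = 7.
Shadow price of packaging = 4.

4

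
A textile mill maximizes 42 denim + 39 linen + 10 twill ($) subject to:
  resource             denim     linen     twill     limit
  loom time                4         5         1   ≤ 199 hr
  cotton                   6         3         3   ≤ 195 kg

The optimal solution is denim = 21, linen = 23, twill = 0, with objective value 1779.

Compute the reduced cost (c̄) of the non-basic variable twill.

-5

At the optimum: loom time uses 199 of 199 (binding); cotton uses 195 of 195 (binding).
Dual feasibility on the basic columns requires 4·y_loom time + 6·y_cotton = 42, 5·y_loom time + 3·y_cotton = 39.
This yields shadow prices y_loom time = 6, y_cotton = 3.
Reduced cost of twill: c₃ − yᵀa₃ = 10 − (6·1 + 3·3) = 10 − 15 = -5.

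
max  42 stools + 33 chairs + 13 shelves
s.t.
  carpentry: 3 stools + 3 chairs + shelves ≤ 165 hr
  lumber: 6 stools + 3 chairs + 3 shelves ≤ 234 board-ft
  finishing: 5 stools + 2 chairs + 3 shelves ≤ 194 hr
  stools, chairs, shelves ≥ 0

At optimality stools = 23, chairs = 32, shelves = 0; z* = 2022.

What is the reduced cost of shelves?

-4

At the optimum: carpentry uses 165 of 165 (binding); lumber uses 234 of 234 (binding); finishing uses 179 of 194 (slack = 15).
Since finishing is not tight, its dual is 0.
Dual feasibility on the basic columns requires 3·y_carpentry + 6·y_lumber = 42, 3·y_carpentry + 3·y_lumber = 33.
→ y_carpentry = 8 and y_lumber = 3.
Reduced cost of shelves: c₃ − yᵀa₃ = 13 − (8·1 + 3·3) = 13 − 17 = -4.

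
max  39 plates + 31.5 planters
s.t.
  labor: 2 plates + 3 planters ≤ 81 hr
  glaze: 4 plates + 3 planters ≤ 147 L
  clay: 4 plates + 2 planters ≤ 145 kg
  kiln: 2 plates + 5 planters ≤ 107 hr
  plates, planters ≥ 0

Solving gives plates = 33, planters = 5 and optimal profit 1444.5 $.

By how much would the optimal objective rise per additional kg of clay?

0

Binding: labor and glaze. Non-binding: clay (3 unused), kiln (16 unused).
Slack constraints have shadow price 0 (complementary slackness).
The binding rows give the dual system: 2·y_labor + 4·y_glaze = 39 and 3·y_labor + 3·y_glaze = 31.5.
Solving: y_labor = 1.5, y_glaze = 9.
Shadow price of clay = 0.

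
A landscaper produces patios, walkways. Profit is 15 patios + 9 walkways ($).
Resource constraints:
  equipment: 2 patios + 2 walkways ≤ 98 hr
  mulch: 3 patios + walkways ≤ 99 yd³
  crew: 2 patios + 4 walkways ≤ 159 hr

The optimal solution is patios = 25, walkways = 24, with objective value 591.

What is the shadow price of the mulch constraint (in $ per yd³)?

At the optimum: equipment uses 98 of 98 (binding); mulch uses 99 of 99 (binding); crew uses 146 of 159 (slack = 13).
Since crew is not tight, its dual is 0.
Dual feasibility on the basic columns requires 2·y_equipment + 3·y_mulch = 15, 2·y_equipment + 1·y_mulch = 9.
→ y_equipment = 3 and y_mulch = 3.
Shadow price of mulch = 3.

3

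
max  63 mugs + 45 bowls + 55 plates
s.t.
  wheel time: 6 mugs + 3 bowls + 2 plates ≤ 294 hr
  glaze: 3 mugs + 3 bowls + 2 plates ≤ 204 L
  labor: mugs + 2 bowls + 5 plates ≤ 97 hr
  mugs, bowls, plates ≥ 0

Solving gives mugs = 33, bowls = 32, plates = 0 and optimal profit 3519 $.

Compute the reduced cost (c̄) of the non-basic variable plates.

-8

At the optimum: wheel time uses 294 of 294 (binding); glaze uses 195 of 204 (slack = 9); labor uses 97 of 97 (binding).
Since glaze is not tight, its dual is 0.
The binding rows give the dual system: 6·y_wheel time + 1·y_labor = 63 and 3·y_wheel time + 2·y_labor = 45.
This yields shadow prices y_wheel time = 9, y_labor = 9.
Reduced cost of plates: c₃ − yᵀa₃ = 55 − (9·2 + 9·5) = 55 − 63 = -8.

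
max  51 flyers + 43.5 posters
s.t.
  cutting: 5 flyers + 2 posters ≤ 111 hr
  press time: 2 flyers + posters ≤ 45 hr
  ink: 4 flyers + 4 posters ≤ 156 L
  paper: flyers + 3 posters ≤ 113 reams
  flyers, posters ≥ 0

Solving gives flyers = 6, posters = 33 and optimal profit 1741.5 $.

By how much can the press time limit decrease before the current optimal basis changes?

Binding constraints: press time, ink. The basis is B = [[2,1],[4,4]] with det 4.
Per unit decrease in press time, x* moves by d = (-1, 1).
The basis stays optimal until paper becomes binding; allowable decrease = 4 hr.

4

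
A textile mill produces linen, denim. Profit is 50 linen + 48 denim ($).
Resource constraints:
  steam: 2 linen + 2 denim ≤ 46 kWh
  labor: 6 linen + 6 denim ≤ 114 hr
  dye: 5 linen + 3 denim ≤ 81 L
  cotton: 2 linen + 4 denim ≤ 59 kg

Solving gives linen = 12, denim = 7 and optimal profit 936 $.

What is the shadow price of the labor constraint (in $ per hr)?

7.5

At the optimum: steam uses 38 of 46 (slack = 8); labor uses 114 of 114 (binding); dye uses 81 of 81 (binding); cotton uses 52 of 59 (slack = 7).
By complementary slackness, y = 0 for the non-binding constraints.
From A_Bᵀ y = c: 6·y_labor + 5·y_dye = 50; 6·y_labor + 3·y_dye = 48.
This yields shadow prices y_labor = 7.5, y_dye = 1.
Shadow price of labor = 7.5.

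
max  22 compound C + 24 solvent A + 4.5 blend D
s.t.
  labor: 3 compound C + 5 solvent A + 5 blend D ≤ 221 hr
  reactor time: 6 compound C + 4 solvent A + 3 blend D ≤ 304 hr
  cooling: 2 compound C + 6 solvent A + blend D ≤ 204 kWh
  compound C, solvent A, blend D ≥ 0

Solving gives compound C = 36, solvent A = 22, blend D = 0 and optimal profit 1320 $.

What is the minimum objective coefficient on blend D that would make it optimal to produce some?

Check each constraint at x*: labor 218/221 (slack 3); reactor time 304/304 (tight); cooling 204/204 (tight).
By complementary slackness, y = 0 for the non-binding constraint.
From A_Bᵀ y = c: 6·y_reactor time + 2·y_cooling = 22; 4·y_reactor time + 6·y_cooling = 24.
Solving: y_reactor time = 3, y_cooling = 2.
blend D enters the basis when its profit ≥ yᵀa₃ = 3·3 + 2·1 = 11.

11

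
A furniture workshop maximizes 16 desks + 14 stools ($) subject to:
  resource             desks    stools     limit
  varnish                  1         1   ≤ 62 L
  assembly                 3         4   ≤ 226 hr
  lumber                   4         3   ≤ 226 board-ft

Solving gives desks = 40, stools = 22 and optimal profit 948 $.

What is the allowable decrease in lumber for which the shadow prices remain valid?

Binding constraints: varnish, lumber. The basis is B = [[1,1],[4,3]] with det -1.
Per unit decrease in lumber, x* moves by d = (-1, 1).
The basis stays optimal until assembly becomes binding; allowable decrease = 18 board-ft.

18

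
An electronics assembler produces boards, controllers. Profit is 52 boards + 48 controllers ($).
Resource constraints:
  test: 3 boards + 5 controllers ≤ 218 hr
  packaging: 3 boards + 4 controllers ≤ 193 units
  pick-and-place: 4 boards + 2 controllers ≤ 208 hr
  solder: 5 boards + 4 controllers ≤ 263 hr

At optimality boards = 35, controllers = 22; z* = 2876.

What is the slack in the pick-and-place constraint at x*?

24

pick-and-place used = 4·35 + 2·22 = 184; slack = 208 − 184 = 24.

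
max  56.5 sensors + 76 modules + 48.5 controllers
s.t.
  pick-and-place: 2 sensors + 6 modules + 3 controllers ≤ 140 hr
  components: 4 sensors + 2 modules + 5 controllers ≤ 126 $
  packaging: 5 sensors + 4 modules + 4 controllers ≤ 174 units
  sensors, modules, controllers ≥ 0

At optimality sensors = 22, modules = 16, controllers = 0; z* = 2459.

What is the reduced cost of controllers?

At the optimum: pick-and-place uses 140 of 140 (binding); components uses 120 of 126 (slack = 6); packaging uses 174 of 174 (binding).
By complementary slackness, y = 0 for the non-binding constraint.
The binding rows give the dual system: 2·y_pick-and-place + 5·y_packaging = 56.5 and 6·y_pick-and-place + 4·y_packaging = 76.
This yields shadow prices y_pick-and-place = 7, y_packaging = 8.5.
Reduced cost of controllers: c₃ − yᵀa₃ = 48.5 − (7·3 + 8.5·4) = 48.5 − 55 = -6.5.

-6.5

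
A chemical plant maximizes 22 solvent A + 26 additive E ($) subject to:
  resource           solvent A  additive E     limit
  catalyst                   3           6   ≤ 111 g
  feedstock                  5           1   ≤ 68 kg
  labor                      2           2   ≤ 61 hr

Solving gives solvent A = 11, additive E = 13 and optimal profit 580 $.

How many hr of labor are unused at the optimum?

labor used = 2·11 + 2·13 = 48; slack = 61 − 48 = 13.

13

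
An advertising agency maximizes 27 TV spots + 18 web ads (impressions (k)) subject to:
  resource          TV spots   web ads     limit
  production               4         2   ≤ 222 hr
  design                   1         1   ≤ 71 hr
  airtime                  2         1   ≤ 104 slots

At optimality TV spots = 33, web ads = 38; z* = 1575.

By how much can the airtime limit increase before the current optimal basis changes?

Binding constraints: design, airtime. The basis is B = [[1,1],[2,1]] with det -1.
Per unit increase in airtime, x* moves by d = (1, -1).
The basis stays optimal until production becomes binding; allowable increase = 7 slots.

7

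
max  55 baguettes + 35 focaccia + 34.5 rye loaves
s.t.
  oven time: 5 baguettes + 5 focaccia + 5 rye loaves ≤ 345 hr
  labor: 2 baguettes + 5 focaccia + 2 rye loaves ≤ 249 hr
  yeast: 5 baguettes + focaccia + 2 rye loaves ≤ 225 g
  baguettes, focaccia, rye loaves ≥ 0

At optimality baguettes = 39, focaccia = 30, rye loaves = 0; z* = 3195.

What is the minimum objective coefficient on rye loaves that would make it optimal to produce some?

Binding: oven time and yeast. Non-binding: labor (21 unused).
Since labor is not tight, its dual is 0.
The binding rows give the dual system: 5·y_oven time + 5·y_yeast = 55 and 5·y_oven time + 1·y_yeast = 35.
This yields shadow prices y_oven time = 6, y_yeast = 5.
rye loaves enters the basis when its profit ≥ yᵀa₃ = 6·5 + 5·2 = 40.

40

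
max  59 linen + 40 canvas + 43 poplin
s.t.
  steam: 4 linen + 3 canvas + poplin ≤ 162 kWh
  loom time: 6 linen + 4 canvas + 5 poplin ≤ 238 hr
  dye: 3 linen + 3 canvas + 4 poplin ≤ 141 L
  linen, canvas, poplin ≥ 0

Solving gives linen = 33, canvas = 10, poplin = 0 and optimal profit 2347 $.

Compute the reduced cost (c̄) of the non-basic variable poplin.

-1.5

Check each constraint at x*: steam 162/162 (tight); loom time 238/238 (tight); dye 129/141 (slack 12).
By complementary slackness, y = 0 for the non-binding constraint.
From A_Bᵀ y = c: 4·y_steam + 6·y_loom time = 59; 3·y_steam + 4·y_loom time = 40.
Solving: y_steam = 2, y_loom time = 8.5.
Reduced cost of poplin: c₃ − yᵀa₃ = 43 − (2·1 + 8.5·5) = 43 − 44.5 = -1.5.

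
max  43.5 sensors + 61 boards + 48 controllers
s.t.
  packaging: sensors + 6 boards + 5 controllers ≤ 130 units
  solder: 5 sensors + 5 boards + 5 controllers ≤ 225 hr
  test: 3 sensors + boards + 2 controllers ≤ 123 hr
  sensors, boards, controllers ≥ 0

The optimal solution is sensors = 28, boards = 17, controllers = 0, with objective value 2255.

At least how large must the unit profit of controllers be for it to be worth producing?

At the optimum: packaging uses 130 of 130 (binding); solder uses 225 of 225 (binding); test uses 101 of 123 (slack = 22).
Slack constraints have shadow price 0 (complementary slackness).
From A_Bᵀ y = c: 1·y_packaging + 5·y_solder = 43.5; 6·y_packaging + 5·y_solder = 61.
This yields shadow prices y_packaging = 3.5, y_solder = 8.
controllers enters the basis when its profit ≥ yᵀa₃ = 3.5·5 + 8·5 = 57.5.

57.5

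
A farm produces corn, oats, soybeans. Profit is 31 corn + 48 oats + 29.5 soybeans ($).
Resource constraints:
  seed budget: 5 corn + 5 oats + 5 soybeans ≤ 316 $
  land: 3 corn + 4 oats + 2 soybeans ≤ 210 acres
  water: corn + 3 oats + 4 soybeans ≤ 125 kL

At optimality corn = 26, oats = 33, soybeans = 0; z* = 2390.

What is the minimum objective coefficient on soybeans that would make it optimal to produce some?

At the optimum: seed budget uses 295 of 316 (slack = 21); land uses 210 of 210 (binding); water uses 125 of 125 (binding).
Slack constraints have shadow price 0 (complementary slackness).
From A_Bᵀ y = c: 3·y_land + 1·y_water = 31; 4·y_land + 3·y_water = 48.
Solving: y_land = 9, y_water = 4.
soybeans enters the basis when its profit ≥ yᵀa₃ = 9·2 + 4·4 = 34.

34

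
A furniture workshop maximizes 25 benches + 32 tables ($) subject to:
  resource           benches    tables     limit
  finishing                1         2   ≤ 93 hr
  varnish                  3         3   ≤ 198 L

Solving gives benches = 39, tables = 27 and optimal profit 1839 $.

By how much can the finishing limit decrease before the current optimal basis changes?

27

Binding constraints: finishing, varnish. The basis is B = [[1,2],[3,3]] with det -3.
Per unit decrease in finishing, x* moves by d = (1, -1).
The basis stays optimal until tables reaches 0; allowable decrease = 27 hr.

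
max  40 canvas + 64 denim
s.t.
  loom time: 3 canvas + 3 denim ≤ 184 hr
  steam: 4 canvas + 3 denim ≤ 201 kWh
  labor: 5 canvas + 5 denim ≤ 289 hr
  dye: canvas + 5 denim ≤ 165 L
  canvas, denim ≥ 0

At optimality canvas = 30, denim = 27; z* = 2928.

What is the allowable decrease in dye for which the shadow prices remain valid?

114.75

Binding constraints: steam, dye. The basis is B = [[4,3],[1,5]] with det 17.
Per unit decrease in dye, x* moves by d = (0.1765, -0.2353).
The basis stays optimal until denim reaches 0; allowable decrease = 114.75 L.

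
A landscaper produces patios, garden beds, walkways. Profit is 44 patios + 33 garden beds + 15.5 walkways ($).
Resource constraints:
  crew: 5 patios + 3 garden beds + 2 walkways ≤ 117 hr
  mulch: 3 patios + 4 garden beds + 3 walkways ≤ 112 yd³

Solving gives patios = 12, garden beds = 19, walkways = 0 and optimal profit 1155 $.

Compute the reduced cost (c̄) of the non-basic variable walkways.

-7.5

Check each constraint at x*: crew 117/117 (tight); mulch 112/112 (tight).
Dual feasibility on the basic columns requires 5·y_crew + 3·y_mulch = 44, 3·y_crew + 4·y_mulch = 33.
→ y_crew = 7 and y_mulch = 3.
Reduced cost of walkways: c₃ − yᵀa₃ = 15.5 − (7·2 + 3·3) = 15.5 − 23 = -7.5.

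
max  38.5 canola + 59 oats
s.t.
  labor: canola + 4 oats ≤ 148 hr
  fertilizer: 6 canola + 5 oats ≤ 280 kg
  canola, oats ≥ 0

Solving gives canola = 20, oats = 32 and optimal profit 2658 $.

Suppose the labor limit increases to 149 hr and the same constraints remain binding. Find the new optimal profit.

2666.5

Check each constraint at x*: labor 148/148 (tight); fertilizer 280/280 (tight).
The binding rows give the dual system: 1·y_labor + 6·y_fertilizer = 38.5 and 4·y_labor + 5·y_fertilizer = 59.
Solving: y_labor = 8.5, y_fertilizer = 5.
Δz = y_labor·Δb = 8.5 × (1) = 8.5, so new z* = 2658 + 8.5 = 2666.5.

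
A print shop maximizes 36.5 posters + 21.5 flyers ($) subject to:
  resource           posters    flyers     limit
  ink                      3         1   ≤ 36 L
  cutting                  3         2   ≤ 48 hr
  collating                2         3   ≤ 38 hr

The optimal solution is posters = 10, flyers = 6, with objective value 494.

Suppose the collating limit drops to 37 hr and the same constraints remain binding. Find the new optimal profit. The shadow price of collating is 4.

490

Δb = -1, so new z* = 494 + (4)·(-1) = 494 − 4 = 490.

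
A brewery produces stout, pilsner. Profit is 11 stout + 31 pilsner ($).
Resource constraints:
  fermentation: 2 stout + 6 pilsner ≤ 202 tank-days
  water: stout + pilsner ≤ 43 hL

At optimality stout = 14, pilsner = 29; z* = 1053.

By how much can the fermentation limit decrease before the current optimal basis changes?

116

Binding constraints: fermentation, water. The basis is B = [[2,6],[1,1]] with det -4.
Per unit decrease in fermentation, x* moves by d = (0.25, -0.25).
The basis stays optimal until pilsner reaches 0; allowable decrease = 116 tank-days.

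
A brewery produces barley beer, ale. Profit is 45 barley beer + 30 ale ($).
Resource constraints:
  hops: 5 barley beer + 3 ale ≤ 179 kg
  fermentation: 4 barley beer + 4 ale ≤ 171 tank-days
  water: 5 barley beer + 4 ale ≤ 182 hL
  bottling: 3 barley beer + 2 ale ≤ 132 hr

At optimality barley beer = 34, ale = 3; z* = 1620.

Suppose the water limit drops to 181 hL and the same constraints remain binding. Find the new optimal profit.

At the optimum: hops uses 179 of 179 (binding); fermentation uses 148 of 171 (slack = 23); water uses 182 of 182 (binding); bottling uses 108 of 132 (slack = 24).
Slack constraints have shadow price 0 (complementary slackness).
From A_Bᵀ y = c: 5·y_hops + 5·y_water = 45; 3·y_hops + 4·y_water = 30.
Solving: y_hops = 6, y_water = 3.
Δz = y_water·Δb = 3 × (-1) = -3, so new z* = 1620 − 3 = 1617.

1617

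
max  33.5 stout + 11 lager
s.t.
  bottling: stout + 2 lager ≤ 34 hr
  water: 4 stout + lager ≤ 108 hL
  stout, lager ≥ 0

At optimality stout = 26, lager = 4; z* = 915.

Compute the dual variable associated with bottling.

Check each constraint at x*: bottling 34/34 (tight); water 108/108 (tight).
From A_Bᵀ y = c: 1·y_bottling + 4·y_water = 33.5; 2·y_bottling + 1·y_water = 11.
This yields shadow prices y_bottling = 1.5, y_water = 8.
Shadow price of bottling = 1.5.

1.5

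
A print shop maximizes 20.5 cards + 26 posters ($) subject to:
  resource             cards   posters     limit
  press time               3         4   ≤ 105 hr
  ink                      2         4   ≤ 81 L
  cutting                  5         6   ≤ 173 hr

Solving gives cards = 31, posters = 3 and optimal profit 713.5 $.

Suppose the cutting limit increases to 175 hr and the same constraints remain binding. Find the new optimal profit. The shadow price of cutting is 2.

717.5

Δb = 2, so new z* = 713.5 + (2)·(2) = 713.5 + 4 = 717.5.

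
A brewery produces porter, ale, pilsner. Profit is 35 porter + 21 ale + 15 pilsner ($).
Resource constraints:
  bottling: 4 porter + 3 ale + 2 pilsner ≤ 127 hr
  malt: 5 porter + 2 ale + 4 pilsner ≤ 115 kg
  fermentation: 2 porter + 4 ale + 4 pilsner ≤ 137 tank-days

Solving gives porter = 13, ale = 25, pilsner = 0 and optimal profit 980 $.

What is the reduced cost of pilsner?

-7

Binding: bottling and malt. Non-binding: fermentation (11 unused).
Slack constraints have shadow price 0 (complementary slackness).
From A_Bᵀ y = c: 4·y_bottling + 5·y_malt = 35; 3·y_bottling + 2·y_malt = 21.
Solving: y_bottling = 5, y_malt = 3.
Reduced cost of pilsner: c₃ − yᵀa₃ = 15 − (5·2 + 3·4) = 15 − 22 = -7.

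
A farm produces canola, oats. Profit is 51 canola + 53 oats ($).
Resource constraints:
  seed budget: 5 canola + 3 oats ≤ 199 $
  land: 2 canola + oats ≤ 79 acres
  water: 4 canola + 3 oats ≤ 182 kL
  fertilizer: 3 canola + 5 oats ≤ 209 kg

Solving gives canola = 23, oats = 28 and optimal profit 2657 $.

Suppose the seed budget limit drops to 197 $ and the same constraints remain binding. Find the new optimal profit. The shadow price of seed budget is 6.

Δb = -2, so new z* = 2657 + (6)·(-2) = 2657 − 12 = 2645.

2645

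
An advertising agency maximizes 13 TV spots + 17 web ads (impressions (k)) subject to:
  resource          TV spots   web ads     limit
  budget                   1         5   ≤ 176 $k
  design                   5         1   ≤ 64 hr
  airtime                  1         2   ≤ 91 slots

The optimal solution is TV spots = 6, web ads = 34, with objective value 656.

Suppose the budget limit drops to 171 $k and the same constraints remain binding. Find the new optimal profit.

Binding: budget and design. Non-binding: airtime (17 unused).
By complementary slackness, y = 0 for the non-binding constraint.
Dual feasibility on the basic columns requires 1·y_budget + 5·y_design = 13, 5·y_budget + 1·y_design = 17.
Solving: y_budget = 3, y_design = 2.
Δz = y_budget·Δb = 3 × (-5) = -15, so new z* = 656 − 15 = 641.

641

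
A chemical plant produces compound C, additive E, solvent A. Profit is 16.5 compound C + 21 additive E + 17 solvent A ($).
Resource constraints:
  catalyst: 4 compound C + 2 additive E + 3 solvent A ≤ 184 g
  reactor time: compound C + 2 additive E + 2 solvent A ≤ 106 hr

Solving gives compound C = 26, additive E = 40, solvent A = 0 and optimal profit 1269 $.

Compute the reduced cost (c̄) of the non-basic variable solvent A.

At the optimum: catalyst uses 184 of 184 (binding); reactor time uses 106 of 106 (binding).
Dual feasibility on the basic columns requires 4·y_catalyst + 1·y_reactor time = 16.5, 2·y_catalyst + 2·y_reactor time = 21.
→ y_catalyst = 2 and y_reactor time = 8.5.
Reduced cost of solvent A: c₃ − yᵀa₃ = 17 − (2·3 + 8.5·2) = 17 − 23 = -6.

-6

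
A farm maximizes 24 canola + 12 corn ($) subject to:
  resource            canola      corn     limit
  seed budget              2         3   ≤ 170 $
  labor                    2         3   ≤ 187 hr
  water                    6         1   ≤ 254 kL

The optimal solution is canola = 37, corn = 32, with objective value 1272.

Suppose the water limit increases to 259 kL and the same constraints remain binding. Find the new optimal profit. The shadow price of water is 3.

Δb = 5, so new z* = 1272 + (3)·(5) = 1272 + 15 = 1287.

1287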